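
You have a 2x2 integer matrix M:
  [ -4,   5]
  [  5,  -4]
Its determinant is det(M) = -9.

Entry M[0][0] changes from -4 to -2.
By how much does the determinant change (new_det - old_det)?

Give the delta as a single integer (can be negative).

Answer: -8

Derivation:
Cofactor C_00 = -4
Entry delta = -2 - -4 = 2
Det delta = entry_delta * cofactor = 2 * -4 = -8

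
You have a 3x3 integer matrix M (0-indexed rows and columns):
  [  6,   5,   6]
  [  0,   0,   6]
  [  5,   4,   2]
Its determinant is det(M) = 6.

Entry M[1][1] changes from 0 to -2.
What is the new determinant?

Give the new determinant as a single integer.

Answer: 42

Derivation:
det is linear in row 1: changing M[1][1] by delta changes det by delta * cofactor(1,1).
Cofactor C_11 = (-1)^(1+1) * minor(1,1) = -18
Entry delta = -2 - 0 = -2
Det delta = -2 * -18 = 36
New det = 6 + 36 = 42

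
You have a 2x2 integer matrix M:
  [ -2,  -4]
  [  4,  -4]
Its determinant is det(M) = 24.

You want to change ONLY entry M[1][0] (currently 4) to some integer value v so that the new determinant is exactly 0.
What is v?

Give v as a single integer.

det is linear in entry M[1][0]: det = old_det + (v - 4) * C_10
Cofactor C_10 = 4
Want det = 0: 24 + (v - 4) * 4 = 0
  (v - 4) = -24 / 4 = -6
  v = 4 + (-6) = -2

Answer: -2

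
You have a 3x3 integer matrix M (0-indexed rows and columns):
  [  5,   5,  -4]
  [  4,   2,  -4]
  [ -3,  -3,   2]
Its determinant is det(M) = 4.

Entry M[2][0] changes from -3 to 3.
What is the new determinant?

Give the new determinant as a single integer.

det is linear in row 2: changing M[2][0] by delta changes det by delta * cofactor(2,0).
Cofactor C_20 = (-1)^(2+0) * minor(2,0) = -12
Entry delta = 3 - -3 = 6
Det delta = 6 * -12 = -72
New det = 4 + -72 = -68

Answer: -68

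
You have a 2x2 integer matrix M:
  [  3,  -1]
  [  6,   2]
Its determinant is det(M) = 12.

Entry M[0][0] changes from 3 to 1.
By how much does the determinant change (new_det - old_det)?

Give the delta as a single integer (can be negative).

Answer: -4

Derivation:
Cofactor C_00 = 2
Entry delta = 1 - 3 = -2
Det delta = entry_delta * cofactor = -2 * 2 = -4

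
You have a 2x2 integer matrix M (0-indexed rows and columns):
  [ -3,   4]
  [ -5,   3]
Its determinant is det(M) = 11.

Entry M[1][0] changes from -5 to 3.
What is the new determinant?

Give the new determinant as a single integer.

det is linear in row 1: changing M[1][0] by delta changes det by delta * cofactor(1,0).
Cofactor C_10 = (-1)^(1+0) * minor(1,0) = -4
Entry delta = 3 - -5 = 8
Det delta = 8 * -4 = -32
New det = 11 + -32 = -21

Answer: -21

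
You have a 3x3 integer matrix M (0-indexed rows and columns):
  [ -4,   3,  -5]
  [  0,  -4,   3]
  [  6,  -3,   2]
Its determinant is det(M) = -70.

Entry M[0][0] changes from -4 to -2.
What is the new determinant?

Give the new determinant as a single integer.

det is linear in row 0: changing M[0][0] by delta changes det by delta * cofactor(0,0).
Cofactor C_00 = (-1)^(0+0) * minor(0,0) = 1
Entry delta = -2 - -4 = 2
Det delta = 2 * 1 = 2
New det = -70 + 2 = -68

Answer: -68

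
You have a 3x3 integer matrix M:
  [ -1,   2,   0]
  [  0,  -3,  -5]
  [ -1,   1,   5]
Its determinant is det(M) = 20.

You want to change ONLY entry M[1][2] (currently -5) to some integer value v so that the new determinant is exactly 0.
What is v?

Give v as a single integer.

det is linear in entry M[1][2]: det = old_det + (v - -5) * C_12
Cofactor C_12 = -1
Want det = 0: 20 + (v - -5) * -1 = 0
  (v - -5) = -20 / -1 = 20
  v = -5 + (20) = 15

Answer: 15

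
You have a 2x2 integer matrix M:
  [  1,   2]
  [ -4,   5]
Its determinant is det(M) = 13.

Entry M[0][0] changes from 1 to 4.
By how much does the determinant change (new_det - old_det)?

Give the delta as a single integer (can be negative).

Answer: 15

Derivation:
Cofactor C_00 = 5
Entry delta = 4 - 1 = 3
Det delta = entry_delta * cofactor = 3 * 5 = 15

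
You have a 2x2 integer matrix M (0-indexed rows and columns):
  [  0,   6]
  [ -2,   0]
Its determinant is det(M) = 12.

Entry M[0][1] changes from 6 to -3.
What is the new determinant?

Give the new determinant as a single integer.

det is linear in row 0: changing M[0][1] by delta changes det by delta * cofactor(0,1).
Cofactor C_01 = (-1)^(0+1) * minor(0,1) = 2
Entry delta = -3 - 6 = -9
Det delta = -9 * 2 = -18
New det = 12 + -18 = -6

Answer: -6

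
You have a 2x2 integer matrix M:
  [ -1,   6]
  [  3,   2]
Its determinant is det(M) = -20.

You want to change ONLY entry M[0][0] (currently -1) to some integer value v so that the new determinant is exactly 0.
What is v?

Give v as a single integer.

Answer: 9

Derivation:
det is linear in entry M[0][0]: det = old_det + (v - -1) * C_00
Cofactor C_00 = 2
Want det = 0: -20 + (v - -1) * 2 = 0
  (v - -1) = 20 / 2 = 10
  v = -1 + (10) = 9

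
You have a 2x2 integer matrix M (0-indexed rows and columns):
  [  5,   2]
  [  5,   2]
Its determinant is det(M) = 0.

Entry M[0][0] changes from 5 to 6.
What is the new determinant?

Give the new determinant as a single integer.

det is linear in row 0: changing M[0][0] by delta changes det by delta * cofactor(0,0).
Cofactor C_00 = (-1)^(0+0) * minor(0,0) = 2
Entry delta = 6 - 5 = 1
Det delta = 1 * 2 = 2
New det = 0 + 2 = 2

Answer: 2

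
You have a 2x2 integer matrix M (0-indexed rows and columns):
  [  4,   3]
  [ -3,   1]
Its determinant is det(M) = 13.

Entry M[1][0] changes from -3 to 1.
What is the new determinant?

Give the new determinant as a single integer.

det is linear in row 1: changing M[1][0] by delta changes det by delta * cofactor(1,0).
Cofactor C_10 = (-1)^(1+0) * minor(1,0) = -3
Entry delta = 1 - -3 = 4
Det delta = 4 * -3 = -12
New det = 13 + -12 = 1

Answer: 1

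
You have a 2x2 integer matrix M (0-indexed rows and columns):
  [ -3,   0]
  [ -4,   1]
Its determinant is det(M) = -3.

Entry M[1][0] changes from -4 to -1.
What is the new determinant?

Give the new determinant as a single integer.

det is linear in row 1: changing M[1][0] by delta changes det by delta * cofactor(1,0).
Cofactor C_10 = (-1)^(1+0) * minor(1,0) = 0
Entry delta = -1 - -4 = 3
Det delta = 3 * 0 = 0
New det = -3 + 0 = -3

Answer: -3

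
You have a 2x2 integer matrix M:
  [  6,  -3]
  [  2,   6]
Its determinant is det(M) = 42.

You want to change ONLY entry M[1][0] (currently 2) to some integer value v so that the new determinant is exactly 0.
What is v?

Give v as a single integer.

det is linear in entry M[1][0]: det = old_det + (v - 2) * C_10
Cofactor C_10 = 3
Want det = 0: 42 + (v - 2) * 3 = 0
  (v - 2) = -42 / 3 = -14
  v = 2 + (-14) = -12

Answer: -12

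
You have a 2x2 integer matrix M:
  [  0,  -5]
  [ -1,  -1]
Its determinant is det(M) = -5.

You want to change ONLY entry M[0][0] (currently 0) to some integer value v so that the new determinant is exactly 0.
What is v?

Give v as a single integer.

det is linear in entry M[0][0]: det = old_det + (v - 0) * C_00
Cofactor C_00 = -1
Want det = 0: -5 + (v - 0) * -1 = 0
  (v - 0) = 5 / -1 = -5
  v = 0 + (-5) = -5

Answer: -5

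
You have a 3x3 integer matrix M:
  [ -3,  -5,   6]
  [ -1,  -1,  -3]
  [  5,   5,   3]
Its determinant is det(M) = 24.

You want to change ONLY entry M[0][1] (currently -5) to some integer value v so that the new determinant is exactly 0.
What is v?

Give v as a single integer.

Answer: -3

Derivation:
det is linear in entry M[0][1]: det = old_det + (v - -5) * C_01
Cofactor C_01 = -12
Want det = 0: 24 + (v - -5) * -12 = 0
  (v - -5) = -24 / -12 = 2
  v = -5 + (2) = -3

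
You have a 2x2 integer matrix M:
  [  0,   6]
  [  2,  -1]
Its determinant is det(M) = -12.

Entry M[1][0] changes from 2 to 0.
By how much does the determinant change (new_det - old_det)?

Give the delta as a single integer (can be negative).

Cofactor C_10 = -6
Entry delta = 0 - 2 = -2
Det delta = entry_delta * cofactor = -2 * -6 = 12

Answer: 12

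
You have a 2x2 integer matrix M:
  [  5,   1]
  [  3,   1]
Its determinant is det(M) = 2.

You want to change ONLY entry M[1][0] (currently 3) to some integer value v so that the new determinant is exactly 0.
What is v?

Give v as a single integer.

det is linear in entry M[1][0]: det = old_det + (v - 3) * C_10
Cofactor C_10 = -1
Want det = 0: 2 + (v - 3) * -1 = 0
  (v - 3) = -2 / -1 = 2
  v = 3 + (2) = 5

Answer: 5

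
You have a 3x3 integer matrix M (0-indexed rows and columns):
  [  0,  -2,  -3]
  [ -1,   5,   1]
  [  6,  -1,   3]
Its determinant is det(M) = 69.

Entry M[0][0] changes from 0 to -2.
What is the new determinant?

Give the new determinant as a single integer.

Answer: 37

Derivation:
det is linear in row 0: changing M[0][0] by delta changes det by delta * cofactor(0,0).
Cofactor C_00 = (-1)^(0+0) * minor(0,0) = 16
Entry delta = -2 - 0 = -2
Det delta = -2 * 16 = -32
New det = 69 + -32 = 37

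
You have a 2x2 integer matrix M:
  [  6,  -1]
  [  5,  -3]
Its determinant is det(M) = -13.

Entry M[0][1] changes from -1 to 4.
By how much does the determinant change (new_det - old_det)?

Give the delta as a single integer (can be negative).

Cofactor C_01 = -5
Entry delta = 4 - -1 = 5
Det delta = entry_delta * cofactor = 5 * -5 = -25

Answer: -25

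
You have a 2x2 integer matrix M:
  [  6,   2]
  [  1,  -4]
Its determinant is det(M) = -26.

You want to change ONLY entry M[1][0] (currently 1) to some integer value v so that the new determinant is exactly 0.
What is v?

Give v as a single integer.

det is linear in entry M[1][0]: det = old_det + (v - 1) * C_10
Cofactor C_10 = -2
Want det = 0: -26 + (v - 1) * -2 = 0
  (v - 1) = 26 / -2 = -13
  v = 1 + (-13) = -12

Answer: -12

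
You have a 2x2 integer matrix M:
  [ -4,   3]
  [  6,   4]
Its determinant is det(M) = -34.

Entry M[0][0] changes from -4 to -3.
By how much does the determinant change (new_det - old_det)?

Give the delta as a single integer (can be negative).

Cofactor C_00 = 4
Entry delta = -3 - -4 = 1
Det delta = entry_delta * cofactor = 1 * 4 = 4

Answer: 4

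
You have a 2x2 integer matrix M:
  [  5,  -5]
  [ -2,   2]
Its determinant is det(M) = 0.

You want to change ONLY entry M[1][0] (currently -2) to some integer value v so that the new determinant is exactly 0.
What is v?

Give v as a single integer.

det is linear in entry M[1][0]: det = old_det + (v - -2) * C_10
Cofactor C_10 = 5
Want det = 0: 0 + (v - -2) * 5 = 0
  (v - -2) = 0 / 5 = 0
  v = -2 + (0) = -2

Answer: -2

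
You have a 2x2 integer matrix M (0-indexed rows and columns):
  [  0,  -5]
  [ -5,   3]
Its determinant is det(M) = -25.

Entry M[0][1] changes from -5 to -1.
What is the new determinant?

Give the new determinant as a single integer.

det is linear in row 0: changing M[0][1] by delta changes det by delta * cofactor(0,1).
Cofactor C_01 = (-1)^(0+1) * minor(0,1) = 5
Entry delta = -1 - -5 = 4
Det delta = 4 * 5 = 20
New det = -25 + 20 = -5

Answer: -5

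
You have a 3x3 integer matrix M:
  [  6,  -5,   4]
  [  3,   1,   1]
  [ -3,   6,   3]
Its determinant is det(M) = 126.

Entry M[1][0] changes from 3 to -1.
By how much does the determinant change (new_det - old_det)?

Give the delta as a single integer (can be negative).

Answer: -156

Derivation:
Cofactor C_10 = 39
Entry delta = -1 - 3 = -4
Det delta = entry_delta * cofactor = -4 * 39 = -156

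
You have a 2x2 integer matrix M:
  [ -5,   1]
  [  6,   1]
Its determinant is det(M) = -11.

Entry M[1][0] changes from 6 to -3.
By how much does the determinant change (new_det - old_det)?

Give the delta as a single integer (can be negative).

Cofactor C_10 = -1
Entry delta = -3 - 6 = -9
Det delta = entry_delta * cofactor = -9 * -1 = 9

Answer: 9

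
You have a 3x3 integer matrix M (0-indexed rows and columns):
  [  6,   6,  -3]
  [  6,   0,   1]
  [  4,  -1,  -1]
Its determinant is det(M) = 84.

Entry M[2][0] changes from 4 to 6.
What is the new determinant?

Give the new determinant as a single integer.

Answer: 96

Derivation:
det is linear in row 2: changing M[2][0] by delta changes det by delta * cofactor(2,0).
Cofactor C_20 = (-1)^(2+0) * minor(2,0) = 6
Entry delta = 6 - 4 = 2
Det delta = 2 * 6 = 12
New det = 84 + 12 = 96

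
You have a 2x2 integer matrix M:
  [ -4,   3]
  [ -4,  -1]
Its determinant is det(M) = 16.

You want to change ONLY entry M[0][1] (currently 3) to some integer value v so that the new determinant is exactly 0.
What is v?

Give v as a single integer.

Answer: -1

Derivation:
det is linear in entry M[0][1]: det = old_det + (v - 3) * C_01
Cofactor C_01 = 4
Want det = 0: 16 + (v - 3) * 4 = 0
  (v - 3) = -16 / 4 = -4
  v = 3 + (-4) = -1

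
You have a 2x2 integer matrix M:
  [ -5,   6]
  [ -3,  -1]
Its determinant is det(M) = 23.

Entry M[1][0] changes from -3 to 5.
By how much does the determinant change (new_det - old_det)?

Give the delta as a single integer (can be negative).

Answer: -48

Derivation:
Cofactor C_10 = -6
Entry delta = 5 - -3 = 8
Det delta = entry_delta * cofactor = 8 * -6 = -48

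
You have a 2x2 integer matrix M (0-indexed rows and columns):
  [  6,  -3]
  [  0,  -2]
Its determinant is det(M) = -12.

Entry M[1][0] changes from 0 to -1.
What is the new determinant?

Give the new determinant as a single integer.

det is linear in row 1: changing M[1][0] by delta changes det by delta * cofactor(1,0).
Cofactor C_10 = (-1)^(1+0) * minor(1,0) = 3
Entry delta = -1 - 0 = -1
Det delta = -1 * 3 = -3
New det = -12 + -3 = -15

Answer: -15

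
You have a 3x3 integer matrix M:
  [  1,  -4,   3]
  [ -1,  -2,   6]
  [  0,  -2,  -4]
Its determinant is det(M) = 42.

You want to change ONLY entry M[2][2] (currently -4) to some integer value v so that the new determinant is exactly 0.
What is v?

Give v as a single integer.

det is linear in entry M[2][2]: det = old_det + (v - -4) * C_22
Cofactor C_22 = -6
Want det = 0: 42 + (v - -4) * -6 = 0
  (v - -4) = -42 / -6 = 7
  v = -4 + (7) = 3

Answer: 3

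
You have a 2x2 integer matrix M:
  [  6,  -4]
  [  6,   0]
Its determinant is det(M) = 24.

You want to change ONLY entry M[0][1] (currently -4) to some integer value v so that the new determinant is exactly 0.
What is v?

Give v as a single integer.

Answer: 0

Derivation:
det is linear in entry M[0][1]: det = old_det + (v - -4) * C_01
Cofactor C_01 = -6
Want det = 0: 24 + (v - -4) * -6 = 0
  (v - -4) = -24 / -6 = 4
  v = -4 + (4) = 0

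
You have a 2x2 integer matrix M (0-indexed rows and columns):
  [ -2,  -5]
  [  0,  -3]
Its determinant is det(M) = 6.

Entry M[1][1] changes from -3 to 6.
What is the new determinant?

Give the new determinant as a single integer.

det is linear in row 1: changing M[1][1] by delta changes det by delta * cofactor(1,1).
Cofactor C_11 = (-1)^(1+1) * minor(1,1) = -2
Entry delta = 6 - -3 = 9
Det delta = 9 * -2 = -18
New det = 6 + -18 = -12

Answer: -12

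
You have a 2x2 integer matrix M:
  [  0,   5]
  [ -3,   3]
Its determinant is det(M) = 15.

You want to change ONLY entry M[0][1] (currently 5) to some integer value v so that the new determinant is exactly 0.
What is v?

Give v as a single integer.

det is linear in entry M[0][1]: det = old_det + (v - 5) * C_01
Cofactor C_01 = 3
Want det = 0: 15 + (v - 5) * 3 = 0
  (v - 5) = -15 / 3 = -5
  v = 5 + (-5) = 0

Answer: 0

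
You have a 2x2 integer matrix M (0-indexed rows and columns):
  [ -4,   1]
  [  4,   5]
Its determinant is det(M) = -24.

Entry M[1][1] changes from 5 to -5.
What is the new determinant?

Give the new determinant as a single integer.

det is linear in row 1: changing M[1][1] by delta changes det by delta * cofactor(1,1).
Cofactor C_11 = (-1)^(1+1) * minor(1,1) = -4
Entry delta = -5 - 5 = -10
Det delta = -10 * -4 = 40
New det = -24 + 40 = 16

Answer: 16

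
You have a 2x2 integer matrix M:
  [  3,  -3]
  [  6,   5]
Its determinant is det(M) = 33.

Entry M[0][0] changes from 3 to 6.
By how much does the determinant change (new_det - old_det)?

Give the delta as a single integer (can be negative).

Cofactor C_00 = 5
Entry delta = 6 - 3 = 3
Det delta = entry_delta * cofactor = 3 * 5 = 15

Answer: 15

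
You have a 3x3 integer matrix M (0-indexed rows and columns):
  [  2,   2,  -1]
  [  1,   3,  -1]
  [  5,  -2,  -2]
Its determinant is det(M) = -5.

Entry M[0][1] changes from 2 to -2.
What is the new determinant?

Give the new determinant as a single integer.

Answer: 7

Derivation:
det is linear in row 0: changing M[0][1] by delta changes det by delta * cofactor(0,1).
Cofactor C_01 = (-1)^(0+1) * minor(0,1) = -3
Entry delta = -2 - 2 = -4
Det delta = -4 * -3 = 12
New det = -5 + 12 = 7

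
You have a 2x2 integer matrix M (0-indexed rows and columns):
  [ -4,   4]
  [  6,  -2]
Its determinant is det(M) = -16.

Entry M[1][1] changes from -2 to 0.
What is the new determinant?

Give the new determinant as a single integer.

Answer: -24

Derivation:
det is linear in row 1: changing M[1][1] by delta changes det by delta * cofactor(1,1).
Cofactor C_11 = (-1)^(1+1) * minor(1,1) = -4
Entry delta = 0 - -2 = 2
Det delta = 2 * -4 = -8
New det = -16 + -8 = -24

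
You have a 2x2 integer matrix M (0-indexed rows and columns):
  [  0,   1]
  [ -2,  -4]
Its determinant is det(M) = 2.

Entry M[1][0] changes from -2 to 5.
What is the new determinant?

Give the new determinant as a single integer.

det is linear in row 1: changing M[1][0] by delta changes det by delta * cofactor(1,0).
Cofactor C_10 = (-1)^(1+0) * minor(1,0) = -1
Entry delta = 5 - -2 = 7
Det delta = 7 * -1 = -7
New det = 2 + -7 = -5

Answer: -5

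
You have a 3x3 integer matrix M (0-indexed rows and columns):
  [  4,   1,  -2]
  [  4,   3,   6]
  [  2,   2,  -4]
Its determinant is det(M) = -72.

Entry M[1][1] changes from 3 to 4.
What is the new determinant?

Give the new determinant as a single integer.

Answer: -84

Derivation:
det is linear in row 1: changing M[1][1] by delta changes det by delta * cofactor(1,1).
Cofactor C_11 = (-1)^(1+1) * minor(1,1) = -12
Entry delta = 4 - 3 = 1
Det delta = 1 * -12 = -12
New det = -72 + -12 = -84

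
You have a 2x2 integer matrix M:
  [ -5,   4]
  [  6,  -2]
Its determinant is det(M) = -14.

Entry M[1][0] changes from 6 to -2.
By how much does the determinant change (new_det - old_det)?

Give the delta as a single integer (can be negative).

Answer: 32

Derivation:
Cofactor C_10 = -4
Entry delta = -2 - 6 = -8
Det delta = entry_delta * cofactor = -8 * -4 = 32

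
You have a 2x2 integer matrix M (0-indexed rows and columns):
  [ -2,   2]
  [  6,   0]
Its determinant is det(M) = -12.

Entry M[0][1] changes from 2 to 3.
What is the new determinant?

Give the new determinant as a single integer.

Answer: -18

Derivation:
det is linear in row 0: changing M[0][1] by delta changes det by delta * cofactor(0,1).
Cofactor C_01 = (-1)^(0+1) * minor(0,1) = -6
Entry delta = 3 - 2 = 1
Det delta = 1 * -6 = -6
New det = -12 + -6 = -18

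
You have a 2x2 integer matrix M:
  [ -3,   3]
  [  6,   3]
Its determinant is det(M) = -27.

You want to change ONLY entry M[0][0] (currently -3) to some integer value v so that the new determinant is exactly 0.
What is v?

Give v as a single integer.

det is linear in entry M[0][0]: det = old_det + (v - -3) * C_00
Cofactor C_00 = 3
Want det = 0: -27 + (v - -3) * 3 = 0
  (v - -3) = 27 / 3 = 9
  v = -3 + (9) = 6

Answer: 6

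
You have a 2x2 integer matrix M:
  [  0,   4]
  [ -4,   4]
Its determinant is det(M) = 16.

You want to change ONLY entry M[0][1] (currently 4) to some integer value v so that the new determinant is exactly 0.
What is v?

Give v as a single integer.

Answer: 0

Derivation:
det is linear in entry M[0][1]: det = old_det + (v - 4) * C_01
Cofactor C_01 = 4
Want det = 0: 16 + (v - 4) * 4 = 0
  (v - 4) = -16 / 4 = -4
  v = 4 + (-4) = 0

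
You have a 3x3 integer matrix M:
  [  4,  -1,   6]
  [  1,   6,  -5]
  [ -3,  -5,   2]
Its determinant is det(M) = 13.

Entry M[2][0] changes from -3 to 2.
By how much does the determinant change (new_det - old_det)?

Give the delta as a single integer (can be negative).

Cofactor C_20 = -31
Entry delta = 2 - -3 = 5
Det delta = entry_delta * cofactor = 5 * -31 = -155

Answer: -155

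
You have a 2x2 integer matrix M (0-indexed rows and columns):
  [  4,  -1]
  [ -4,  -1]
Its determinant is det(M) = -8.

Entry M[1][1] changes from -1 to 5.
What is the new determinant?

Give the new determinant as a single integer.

det is linear in row 1: changing M[1][1] by delta changes det by delta * cofactor(1,1).
Cofactor C_11 = (-1)^(1+1) * minor(1,1) = 4
Entry delta = 5 - -1 = 6
Det delta = 6 * 4 = 24
New det = -8 + 24 = 16

Answer: 16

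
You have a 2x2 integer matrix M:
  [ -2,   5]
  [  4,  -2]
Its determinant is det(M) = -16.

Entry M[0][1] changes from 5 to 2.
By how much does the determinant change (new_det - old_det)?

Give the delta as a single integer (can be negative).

Cofactor C_01 = -4
Entry delta = 2 - 5 = -3
Det delta = entry_delta * cofactor = -3 * -4 = 12

Answer: 12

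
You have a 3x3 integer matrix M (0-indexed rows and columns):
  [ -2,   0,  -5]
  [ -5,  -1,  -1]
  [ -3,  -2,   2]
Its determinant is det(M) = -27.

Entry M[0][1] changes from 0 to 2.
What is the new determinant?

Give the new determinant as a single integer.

det is linear in row 0: changing M[0][1] by delta changes det by delta * cofactor(0,1).
Cofactor C_01 = (-1)^(0+1) * minor(0,1) = 13
Entry delta = 2 - 0 = 2
Det delta = 2 * 13 = 26
New det = -27 + 26 = -1

Answer: -1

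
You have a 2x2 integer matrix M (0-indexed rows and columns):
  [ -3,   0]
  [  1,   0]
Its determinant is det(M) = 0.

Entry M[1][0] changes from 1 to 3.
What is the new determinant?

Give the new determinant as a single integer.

Answer: 0

Derivation:
det is linear in row 1: changing M[1][0] by delta changes det by delta * cofactor(1,0).
Cofactor C_10 = (-1)^(1+0) * minor(1,0) = 0
Entry delta = 3 - 1 = 2
Det delta = 2 * 0 = 0
New det = 0 + 0 = 0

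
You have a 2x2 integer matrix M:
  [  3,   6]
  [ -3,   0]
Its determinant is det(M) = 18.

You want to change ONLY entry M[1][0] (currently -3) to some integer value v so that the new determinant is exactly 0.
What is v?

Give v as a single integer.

Answer: 0

Derivation:
det is linear in entry M[1][0]: det = old_det + (v - -3) * C_10
Cofactor C_10 = -6
Want det = 0: 18 + (v - -3) * -6 = 0
  (v - -3) = -18 / -6 = 3
  v = -3 + (3) = 0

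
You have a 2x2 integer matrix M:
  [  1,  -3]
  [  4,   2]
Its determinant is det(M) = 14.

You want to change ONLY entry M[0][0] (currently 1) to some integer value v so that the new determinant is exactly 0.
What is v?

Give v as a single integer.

Answer: -6

Derivation:
det is linear in entry M[0][0]: det = old_det + (v - 1) * C_00
Cofactor C_00 = 2
Want det = 0: 14 + (v - 1) * 2 = 0
  (v - 1) = -14 / 2 = -7
  v = 1 + (-7) = -6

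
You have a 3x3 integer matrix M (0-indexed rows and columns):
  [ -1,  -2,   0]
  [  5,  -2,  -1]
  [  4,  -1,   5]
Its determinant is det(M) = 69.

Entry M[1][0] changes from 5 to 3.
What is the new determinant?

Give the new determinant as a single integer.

det is linear in row 1: changing M[1][0] by delta changes det by delta * cofactor(1,0).
Cofactor C_10 = (-1)^(1+0) * minor(1,0) = 10
Entry delta = 3 - 5 = -2
Det delta = -2 * 10 = -20
New det = 69 + -20 = 49

Answer: 49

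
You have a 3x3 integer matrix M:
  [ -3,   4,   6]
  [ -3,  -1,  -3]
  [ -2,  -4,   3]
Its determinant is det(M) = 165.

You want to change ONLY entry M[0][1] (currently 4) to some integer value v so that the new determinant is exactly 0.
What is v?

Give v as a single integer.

det is linear in entry M[0][1]: det = old_det + (v - 4) * C_01
Cofactor C_01 = 15
Want det = 0: 165 + (v - 4) * 15 = 0
  (v - 4) = -165 / 15 = -11
  v = 4 + (-11) = -7

Answer: -7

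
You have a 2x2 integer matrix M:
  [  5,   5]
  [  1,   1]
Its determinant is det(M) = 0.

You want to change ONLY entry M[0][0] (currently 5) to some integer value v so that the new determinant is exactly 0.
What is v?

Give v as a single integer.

Answer: 5

Derivation:
det is linear in entry M[0][0]: det = old_det + (v - 5) * C_00
Cofactor C_00 = 1
Want det = 0: 0 + (v - 5) * 1 = 0
  (v - 5) = 0 / 1 = 0
  v = 5 + (0) = 5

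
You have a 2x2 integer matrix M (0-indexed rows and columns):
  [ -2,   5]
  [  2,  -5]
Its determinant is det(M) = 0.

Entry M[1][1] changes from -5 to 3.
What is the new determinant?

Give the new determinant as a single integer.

Answer: -16

Derivation:
det is linear in row 1: changing M[1][1] by delta changes det by delta * cofactor(1,1).
Cofactor C_11 = (-1)^(1+1) * minor(1,1) = -2
Entry delta = 3 - -5 = 8
Det delta = 8 * -2 = -16
New det = 0 + -16 = -16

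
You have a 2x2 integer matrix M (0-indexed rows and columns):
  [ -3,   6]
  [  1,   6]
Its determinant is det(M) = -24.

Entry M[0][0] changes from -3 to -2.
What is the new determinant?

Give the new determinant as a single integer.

det is linear in row 0: changing M[0][0] by delta changes det by delta * cofactor(0,0).
Cofactor C_00 = (-1)^(0+0) * minor(0,0) = 6
Entry delta = -2 - -3 = 1
Det delta = 1 * 6 = 6
New det = -24 + 6 = -18

Answer: -18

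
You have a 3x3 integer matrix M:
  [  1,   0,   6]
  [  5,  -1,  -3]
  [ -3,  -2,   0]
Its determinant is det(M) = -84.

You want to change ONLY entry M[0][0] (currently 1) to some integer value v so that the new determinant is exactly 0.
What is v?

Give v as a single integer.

det is linear in entry M[0][0]: det = old_det + (v - 1) * C_00
Cofactor C_00 = -6
Want det = 0: -84 + (v - 1) * -6 = 0
  (v - 1) = 84 / -6 = -14
  v = 1 + (-14) = -13

Answer: -13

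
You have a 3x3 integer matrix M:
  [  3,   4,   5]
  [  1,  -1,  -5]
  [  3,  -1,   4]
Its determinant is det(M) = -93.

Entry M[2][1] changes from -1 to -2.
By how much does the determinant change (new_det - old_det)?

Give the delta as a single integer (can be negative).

Answer: -20

Derivation:
Cofactor C_21 = 20
Entry delta = -2 - -1 = -1
Det delta = entry_delta * cofactor = -1 * 20 = -20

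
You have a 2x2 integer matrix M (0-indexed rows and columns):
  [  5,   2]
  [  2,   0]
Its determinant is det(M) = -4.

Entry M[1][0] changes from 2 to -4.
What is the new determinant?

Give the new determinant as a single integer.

Answer: 8

Derivation:
det is linear in row 1: changing M[1][0] by delta changes det by delta * cofactor(1,0).
Cofactor C_10 = (-1)^(1+0) * minor(1,0) = -2
Entry delta = -4 - 2 = -6
Det delta = -6 * -2 = 12
New det = -4 + 12 = 8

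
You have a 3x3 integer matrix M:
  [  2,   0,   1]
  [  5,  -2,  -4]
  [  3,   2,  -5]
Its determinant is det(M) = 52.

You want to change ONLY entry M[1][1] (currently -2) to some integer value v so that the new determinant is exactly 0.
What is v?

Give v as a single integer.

det is linear in entry M[1][1]: det = old_det + (v - -2) * C_11
Cofactor C_11 = -13
Want det = 0: 52 + (v - -2) * -13 = 0
  (v - -2) = -52 / -13 = 4
  v = -2 + (4) = 2

Answer: 2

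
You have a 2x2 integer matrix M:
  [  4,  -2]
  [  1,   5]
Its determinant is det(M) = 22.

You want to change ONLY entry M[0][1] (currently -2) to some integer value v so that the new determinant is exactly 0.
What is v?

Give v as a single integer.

Answer: 20

Derivation:
det is linear in entry M[0][1]: det = old_det + (v - -2) * C_01
Cofactor C_01 = -1
Want det = 0: 22 + (v - -2) * -1 = 0
  (v - -2) = -22 / -1 = 22
  v = -2 + (22) = 20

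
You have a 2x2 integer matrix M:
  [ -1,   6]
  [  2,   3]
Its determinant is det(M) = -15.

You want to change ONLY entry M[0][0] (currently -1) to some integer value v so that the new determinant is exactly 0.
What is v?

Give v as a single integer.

Answer: 4

Derivation:
det is linear in entry M[0][0]: det = old_det + (v - -1) * C_00
Cofactor C_00 = 3
Want det = 0: -15 + (v - -1) * 3 = 0
  (v - -1) = 15 / 3 = 5
  v = -1 + (5) = 4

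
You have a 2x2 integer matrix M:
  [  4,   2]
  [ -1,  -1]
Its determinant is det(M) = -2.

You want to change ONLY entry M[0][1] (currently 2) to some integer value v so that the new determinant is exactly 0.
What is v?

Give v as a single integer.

Answer: 4

Derivation:
det is linear in entry M[0][1]: det = old_det + (v - 2) * C_01
Cofactor C_01 = 1
Want det = 0: -2 + (v - 2) * 1 = 0
  (v - 2) = 2 / 1 = 2
  v = 2 + (2) = 4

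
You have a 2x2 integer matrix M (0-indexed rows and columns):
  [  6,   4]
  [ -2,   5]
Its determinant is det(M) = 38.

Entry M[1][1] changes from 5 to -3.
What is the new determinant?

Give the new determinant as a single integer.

det is linear in row 1: changing M[1][1] by delta changes det by delta * cofactor(1,1).
Cofactor C_11 = (-1)^(1+1) * minor(1,1) = 6
Entry delta = -3 - 5 = -8
Det delta = -8 * 6 = -48
New det = 38 + -48 = -10

Answer: -10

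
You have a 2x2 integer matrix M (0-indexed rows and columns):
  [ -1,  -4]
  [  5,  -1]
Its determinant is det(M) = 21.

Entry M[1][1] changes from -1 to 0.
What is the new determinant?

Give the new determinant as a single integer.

Answer: 20

Derivation:
det is linear in row 1: changing M[1][1] by delta changes det by delta * cofactor(1,1).
Cofactor C_11 = (-1)^(1+1) * minor(1,1) = -1
Entry delta = 0 - -1 = 1
Det delta = 1 * -1 = -1
New det = 21 + -1 = 20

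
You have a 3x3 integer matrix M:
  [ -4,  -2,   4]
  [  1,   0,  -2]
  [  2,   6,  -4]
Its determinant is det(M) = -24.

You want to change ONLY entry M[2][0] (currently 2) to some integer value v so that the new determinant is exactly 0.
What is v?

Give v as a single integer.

Answer: 8

Derivation:
det is linear in entry M[2][0]: det = old_det + (v - 2) * C_20
Cofactor C_20 = 4
Want det = 0: -24 + (v - 2) * 4 = 0
  (v - 2) = 24 / 4 = 6
  v = 2 + (6) = 8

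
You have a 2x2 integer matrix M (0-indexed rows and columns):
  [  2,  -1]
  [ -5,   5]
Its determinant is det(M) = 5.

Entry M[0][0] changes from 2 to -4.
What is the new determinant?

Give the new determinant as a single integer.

Answer: -25

Derivation:
det is linear in row 0: changing M[0][0] by delta changes det by delta * cofactor(0,0).
Cofactor C_00 = (-1)^(0+0) * minor(0,0) = 5
Entry delta = -4 - 2 = -6
Det delta = -6 * 5 = -30
New det = 5 + -30 = -25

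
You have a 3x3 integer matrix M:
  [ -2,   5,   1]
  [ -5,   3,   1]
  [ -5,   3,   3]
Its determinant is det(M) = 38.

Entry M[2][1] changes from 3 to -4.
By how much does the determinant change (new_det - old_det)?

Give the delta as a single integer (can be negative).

Answer: 21

Derivation:
Cofactor C_21 = -3
Entry delta = -4 - 3 = -7
Det delta = entry_delta * cofactor = -7 * -3 = 21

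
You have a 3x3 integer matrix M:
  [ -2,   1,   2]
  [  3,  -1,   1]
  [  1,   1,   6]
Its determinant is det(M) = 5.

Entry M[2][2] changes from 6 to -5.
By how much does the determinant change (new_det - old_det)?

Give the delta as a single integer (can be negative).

Answer: 11

Derivation:
Cofactor C_22 = -1
Entry delta = -5 - 6 = -11
Det delta = entry_delta * cofactor = -11 * -1 = 11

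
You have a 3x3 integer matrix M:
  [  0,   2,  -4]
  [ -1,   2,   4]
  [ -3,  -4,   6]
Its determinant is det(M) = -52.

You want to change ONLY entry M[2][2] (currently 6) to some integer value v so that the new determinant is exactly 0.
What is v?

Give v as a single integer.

det is linear in entry M[2][2]: det = old_det + (v - 6) * C_22
Cofactor C_22 = 2
Want det = 0: -52 + (v - 6) * 2 = 0
  (v - 6) = 52 / 2 = 26
  v = 6 + (26) = 32

Answer: 32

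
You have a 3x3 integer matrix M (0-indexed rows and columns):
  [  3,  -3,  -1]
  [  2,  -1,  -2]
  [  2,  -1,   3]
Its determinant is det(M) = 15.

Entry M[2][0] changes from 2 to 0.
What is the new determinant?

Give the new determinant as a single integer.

det is linear in row 2: changing M[2][0] by delta changes det by delta * cofactor(2,0).
Cofactor C_20 = (-1)^(2+0) * minor(2,0) = 5
Entry delta = 0 - 2 = -2
Det delta = -2 * 5 = -10
New det = 15 + -10 = 5

Answer: 5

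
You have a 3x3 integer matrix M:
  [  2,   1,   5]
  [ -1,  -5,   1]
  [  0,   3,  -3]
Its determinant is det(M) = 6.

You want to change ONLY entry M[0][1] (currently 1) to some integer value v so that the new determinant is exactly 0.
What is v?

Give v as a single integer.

det is linear in entry M[0][1]: det = old_det + (v - 1) * C_01
Cofactor C_01 = -3
Want det = 0: 6 + (v - 1) * -3 = 0
  (v - 1) = -6 / -3 = 2
  v = 1 + (2) = 3

Answer: 3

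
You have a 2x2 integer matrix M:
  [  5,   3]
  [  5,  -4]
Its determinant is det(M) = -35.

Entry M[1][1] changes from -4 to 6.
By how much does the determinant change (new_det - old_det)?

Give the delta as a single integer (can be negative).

Cofactor C_11 = 5
Entry delta = 6 - -4 = 10
Det delta = entry_delta * cofactor = 10 * 5 = 50

Answer: 50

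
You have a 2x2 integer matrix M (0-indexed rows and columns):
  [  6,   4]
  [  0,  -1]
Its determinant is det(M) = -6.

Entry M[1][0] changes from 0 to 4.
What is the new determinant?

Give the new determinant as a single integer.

det is linear in row 1: changing M[1][0] by delta changes det by delta * cofactor(1,0).
Cofactor C_10 = (-1)^(1+0) * minor(1,0) = -4
Entry delta = 4 - 0 = 4
Det delta = 4 * -4 = -16
New det = -6 + -16 = -22

Answer: -22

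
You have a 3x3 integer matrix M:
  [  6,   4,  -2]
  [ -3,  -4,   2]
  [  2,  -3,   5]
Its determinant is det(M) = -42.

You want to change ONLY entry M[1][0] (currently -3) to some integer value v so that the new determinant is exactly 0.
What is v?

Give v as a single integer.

Answer: -6

Derivation:
det is linear in entry M[1][0]: det = old_det + (v - -3) * C_10
Cofactor C_10 = -14
Want det = 0: -42 + (v - -3) * -14 = 0
  (v - -3) = 42 / -14 = -3
  v = -3 + (-3) = -6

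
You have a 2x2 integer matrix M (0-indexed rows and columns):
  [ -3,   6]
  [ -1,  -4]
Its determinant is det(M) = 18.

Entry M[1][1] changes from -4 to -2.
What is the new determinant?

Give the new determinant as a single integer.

det is linear in row 1: changing M[1][1] by delta changes det by delta * cofactor(1,1).
Cofactor C_11 = (-1)^(1+1) * minor(1,1) = -3
Entry delta = -2 - -4 = 2
Det delta = 2 * -3 = -6
New det = 18 + -6 = 12

Answer: 12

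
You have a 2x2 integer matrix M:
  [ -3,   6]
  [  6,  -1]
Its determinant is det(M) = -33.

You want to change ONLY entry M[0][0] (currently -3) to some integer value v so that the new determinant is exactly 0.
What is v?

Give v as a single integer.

det is linear in entry M[0][0]: det = old_det + (v - -3) * C_00
Cofactor C_00 = -1
Want det = 0: -33 + (v - -3) * -1 = 0
  (v - -3) = 33 / -1 = -33
  v = -3 + (-33) = -36

Answer: -36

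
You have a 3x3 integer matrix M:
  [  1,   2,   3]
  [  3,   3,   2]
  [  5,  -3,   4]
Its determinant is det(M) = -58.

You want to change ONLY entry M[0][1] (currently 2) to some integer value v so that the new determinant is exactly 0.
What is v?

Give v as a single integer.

Answer: -27

Derivation:
det is linear in entry M[0][1]: det = old_det + (v - 2) * C_01
Cofactor C_01 = -2
Want det = 0: -58 + (v - 2) * -2 = 0
  (v - 2) = 58 / -2 = -29
  v = 2 + (-29) = -27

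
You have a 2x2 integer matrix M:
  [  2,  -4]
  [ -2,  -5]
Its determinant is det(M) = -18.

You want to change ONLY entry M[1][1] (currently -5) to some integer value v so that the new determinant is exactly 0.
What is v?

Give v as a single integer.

Answer: 4

Derivation:
det is linear in entry M[1][1]: det = old_det + (v - -5) * C_11
Cofactor C_11 = 2
Want det = 0: -18 + (v - -5) * 2 = 0
  (v - -5) = 18 / 2 = 9
  v = -5 + (9) = 4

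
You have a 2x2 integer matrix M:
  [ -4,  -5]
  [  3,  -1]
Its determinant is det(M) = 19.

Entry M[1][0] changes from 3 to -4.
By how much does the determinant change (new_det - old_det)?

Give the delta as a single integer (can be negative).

Answer: -35

Derivation:
Cofactor C_10 = 5
Entry delta = -4 - 3 = -7
Det delta = entry_delta * cofactor = -7 * 5 = -35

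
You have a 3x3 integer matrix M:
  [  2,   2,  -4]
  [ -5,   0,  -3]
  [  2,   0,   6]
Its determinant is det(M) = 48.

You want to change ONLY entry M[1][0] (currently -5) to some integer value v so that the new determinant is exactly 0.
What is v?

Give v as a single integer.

det is linear in entry M[1][0]: det = old_det + (v - -5) * C_10
Cofactor C_10 = -12
Want det = 0: 48 + (v - -5) * -12 = 0
  (v - -5) = -48 / -12 = 4
  v = -5 + (4) = -1

Answer: -1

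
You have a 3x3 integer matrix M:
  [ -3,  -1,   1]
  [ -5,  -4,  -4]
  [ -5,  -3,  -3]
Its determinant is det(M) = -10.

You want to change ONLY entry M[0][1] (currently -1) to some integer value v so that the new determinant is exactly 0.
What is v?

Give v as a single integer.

Answer: 1

Derivation:
det is linear in entry M[0][1]: det = old_det + (v - -1) * C_01
Cofactor C_01 = 5
Want det = 0: -10 + (v - -1) * 5 = 0
  (v - -1) = 10 / 5 = 2
  v = -1 + (2) = 1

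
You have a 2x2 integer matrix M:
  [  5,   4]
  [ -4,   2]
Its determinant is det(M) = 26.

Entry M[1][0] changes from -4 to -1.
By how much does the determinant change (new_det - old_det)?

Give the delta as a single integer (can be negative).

Cofactor C_10 = -4
Entry delta = -1 - -4 = 3
Det delta = entry_delta * cofactor = 3 * -4 = -12

Answer: -12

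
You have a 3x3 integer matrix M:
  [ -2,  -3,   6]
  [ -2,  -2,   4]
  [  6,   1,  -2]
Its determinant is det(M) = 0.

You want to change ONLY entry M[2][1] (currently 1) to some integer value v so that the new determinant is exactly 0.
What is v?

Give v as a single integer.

det is linear in entry M[2][1]: det = old_det + (v - 1) * C_21
Cofactor C_21 = -4
Want det = 0: 0 + (v - 1) * -4 = 0
  (v - 1) = 0 / -4 = 0
  v = 1 + (0) = 1

Answer: 1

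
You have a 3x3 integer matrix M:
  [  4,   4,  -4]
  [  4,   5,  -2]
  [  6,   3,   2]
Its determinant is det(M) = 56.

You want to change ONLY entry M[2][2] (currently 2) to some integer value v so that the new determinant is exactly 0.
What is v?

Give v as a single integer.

Answer: -12

Derivation:
det is linear in entry M[2][2]: det = old_det + (v - 2) * C_22
Cofactor C_22 = 4
Want det = 0: 56 + (v - 2) * 4 = 0
  (v - 2) = -56 / 4 = -14
  v = 2 + (-14) = -12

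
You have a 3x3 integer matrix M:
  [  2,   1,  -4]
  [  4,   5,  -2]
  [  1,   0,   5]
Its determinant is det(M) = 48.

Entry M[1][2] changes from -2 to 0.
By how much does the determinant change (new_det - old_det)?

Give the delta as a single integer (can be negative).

Cofactor C_12 = 1
Entry delta = 0 - -2 = 2
Det delta = entry_delta * cofactor = 2 * 1 = 2

Answer: 2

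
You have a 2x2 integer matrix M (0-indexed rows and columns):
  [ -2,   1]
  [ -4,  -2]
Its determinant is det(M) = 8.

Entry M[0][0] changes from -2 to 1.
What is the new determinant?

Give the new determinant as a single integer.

det is linear in row 0: changing M[0][0] by delta changes det by delta * cofactor(0,0).
Cofactor C_00 = (-1)^(0+0) * minor(0,0) = -2
Entry delta = 1 - -2 = 3
Det delta = 3 * -2 = -6
New det = 8 + -6 = 2

Answer: 2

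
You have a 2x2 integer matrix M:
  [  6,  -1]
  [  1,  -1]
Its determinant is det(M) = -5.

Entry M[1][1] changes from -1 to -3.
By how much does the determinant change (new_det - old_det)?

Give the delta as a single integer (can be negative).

Answer: -12

Derivation:
Cofactor C_11 = 6
Entry delta = -3 - -1 = -2
Det delta = entry_delta * cofactor = -2 * 6 = -12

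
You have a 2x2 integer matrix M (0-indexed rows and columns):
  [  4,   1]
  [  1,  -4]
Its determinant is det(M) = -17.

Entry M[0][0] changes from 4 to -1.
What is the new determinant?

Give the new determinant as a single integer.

det is linear in row 0: changing M[0][0] by delta changes det by delta * cofactor(0,0).
Cofactor C_00 = (-1)^(0+0) * minor(0,0) = -4
Entry delta = -1 - 4 = -5
Det delta = -5 * -4 = 20
New det = -17 + 20 = 3

Answer: 3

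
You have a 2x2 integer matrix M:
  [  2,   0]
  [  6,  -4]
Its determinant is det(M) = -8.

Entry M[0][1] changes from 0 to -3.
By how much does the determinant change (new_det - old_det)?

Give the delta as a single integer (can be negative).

Answer: 18

Derivation:
Cofactor C_01 = -6
Entry delta = -3 - 0 = -3
Det delta = entry_delta * cofactor = -3 * -6 = 18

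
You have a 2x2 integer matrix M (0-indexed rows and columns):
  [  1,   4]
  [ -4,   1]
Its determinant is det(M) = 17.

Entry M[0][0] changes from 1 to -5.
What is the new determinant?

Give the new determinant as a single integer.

det is linear in row 0: changing M[0][0] by delta changes det by delta * cofactor(0,0).
Cofactor C_00 = (-1)^(0+0) * minor(0,0) = 1
Entry delta = -5 - 1 = -6
Det delta = -6 * 1 = -6
New det = 17 + -6 = 11

Answer: 11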